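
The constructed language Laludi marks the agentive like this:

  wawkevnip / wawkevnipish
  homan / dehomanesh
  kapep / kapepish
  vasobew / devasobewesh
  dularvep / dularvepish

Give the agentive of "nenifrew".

"nenifrew" ends in -w. The one such stem in the data (vasobew → devasobewesh) adds de- … -esh around the stem, so the same rule applies.
So nenifrew → denenifrewesh.

denenifrewesh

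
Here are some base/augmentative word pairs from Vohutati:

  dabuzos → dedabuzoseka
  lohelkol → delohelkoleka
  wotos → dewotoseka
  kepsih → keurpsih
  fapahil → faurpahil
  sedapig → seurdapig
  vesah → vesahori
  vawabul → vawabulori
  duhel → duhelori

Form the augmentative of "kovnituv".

kovnituvori

"kovnituv" has last vowel 'u'. The one such stem in the data (vawabul → vawabulori) adds -ori, so the same rule applies.
The other patterns: stems whose last vowel is 'o' add de- … -eka around the stem; stems whose last vowel is 'i' insert -ur- after the first vowel.
So kovnituv → kovnituvori.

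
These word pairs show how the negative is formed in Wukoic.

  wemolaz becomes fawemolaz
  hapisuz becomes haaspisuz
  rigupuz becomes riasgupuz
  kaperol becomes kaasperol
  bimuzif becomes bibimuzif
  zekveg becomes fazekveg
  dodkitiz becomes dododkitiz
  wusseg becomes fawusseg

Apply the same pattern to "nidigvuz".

"nidigvuz" has last vowel 'u'. The stems whose last vowel is 'u' (rigupuz → riasgupuz, hapisuz → haaspisuz) insert -as- after the first vowel.
So nidigvuz → niasdigvuz.

niasdigvuz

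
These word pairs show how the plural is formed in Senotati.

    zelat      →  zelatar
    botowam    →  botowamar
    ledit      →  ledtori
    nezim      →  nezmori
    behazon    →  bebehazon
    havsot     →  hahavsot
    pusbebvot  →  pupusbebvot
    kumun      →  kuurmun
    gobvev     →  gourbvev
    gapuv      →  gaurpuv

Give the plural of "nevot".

nenevot

zelat and ledit both end in -t yet inflect differently (zelatar, ledtori), so the final letter is not what conditions the rule; the last vowel is.
"nevot" has last vowel 'o'. The stems whose last vowel is 'o' (behazon → bebehazon, havsot → hahavsot, pusbebvot → pupusbebvot) repeat the first consonant+vowel as a prefix.
So nevot → nenevot.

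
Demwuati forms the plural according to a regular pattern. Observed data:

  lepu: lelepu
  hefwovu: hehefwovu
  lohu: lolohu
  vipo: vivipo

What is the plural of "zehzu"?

Every pair shown (lepu → lelepu, hefwovu → hehefwovu, lohu → lolohu, …) follows the same rule: repeat the first consonant+vowel as a prefix.
So zehzu → zezehzu.

zezehzu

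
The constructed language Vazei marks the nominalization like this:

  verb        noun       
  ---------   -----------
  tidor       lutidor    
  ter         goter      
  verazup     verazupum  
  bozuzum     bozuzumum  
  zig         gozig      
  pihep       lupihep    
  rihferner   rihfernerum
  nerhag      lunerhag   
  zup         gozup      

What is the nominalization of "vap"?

"vap" has 1 vowel. The stems with 1 vowel (zig → gozig, zup → gozup, ter → goter) add the prefix go-.
So vap → govap.

govap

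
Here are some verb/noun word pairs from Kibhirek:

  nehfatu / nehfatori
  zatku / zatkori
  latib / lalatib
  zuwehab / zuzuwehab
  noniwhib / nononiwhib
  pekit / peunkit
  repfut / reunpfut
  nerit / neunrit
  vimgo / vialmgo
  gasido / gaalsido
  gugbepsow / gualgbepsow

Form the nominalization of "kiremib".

"kiremib" ends in -b. The stems ending in -b (latib → lalatib, zuwehab → zuzuwehab, noniwhib → nononiwhib) repeat the first consonant+vowel as a prefix.
So kiremib → kikiremib.

kikiremib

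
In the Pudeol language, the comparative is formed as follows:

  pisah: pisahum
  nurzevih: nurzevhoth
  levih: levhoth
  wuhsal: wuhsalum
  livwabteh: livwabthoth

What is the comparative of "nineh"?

pisah and levih both end in -h yet inflect differently (pisahum, levhoth), so the final letter is not what conditions the rule; the last vowel is.
"nineh" has last vowel 'e'. The one such stem in the data (livwabteh → livwabthoth) deletes the last vowel and adds -oth (as do levih, nurzevih), so the same rule applies.
So nineh → ninhoth.

ninhoth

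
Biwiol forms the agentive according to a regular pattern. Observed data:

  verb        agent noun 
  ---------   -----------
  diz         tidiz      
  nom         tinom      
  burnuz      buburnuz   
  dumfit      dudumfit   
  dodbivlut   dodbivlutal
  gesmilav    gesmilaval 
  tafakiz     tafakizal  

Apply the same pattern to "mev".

"mev" has 1 vowel. The stems with 1 vowel (diz → tidiz, nom → tinom) add the prefix ti-.
The other patterns: stems with 2 vowels repeat the first consonant+vowel as a prefix; stems with 3 vowels add -al.
So mev → timev.

timev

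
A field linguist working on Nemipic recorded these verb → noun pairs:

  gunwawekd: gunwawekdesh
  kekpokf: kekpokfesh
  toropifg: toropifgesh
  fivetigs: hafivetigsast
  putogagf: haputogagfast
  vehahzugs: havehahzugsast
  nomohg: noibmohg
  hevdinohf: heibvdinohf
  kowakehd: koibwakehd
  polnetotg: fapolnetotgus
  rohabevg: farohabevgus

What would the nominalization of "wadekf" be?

kekpokf and putogagf both end in -f yet inflect differently (kekpokfesh, haputogagfast), so the final letter is not what conditions the rule; the second-to-last letter is.
"wadekf" has second-to-last letter 'k'. The stems whose second-to-last letter is 'k' (gunwawekd → gunwawekdesh, kekpokf → kekpokfesh) add -esh.
The other patterns: stems whose second-to-last letter is 'g' add ha- … -ast around the stem; stems whose second-to-last letter is 'h' insert -ib- after the first vowel; stems whose second-to-last letter is 't' or 'v' add fa- … -us around the stem.
So wadekf → wadekfesh.

wadekfesh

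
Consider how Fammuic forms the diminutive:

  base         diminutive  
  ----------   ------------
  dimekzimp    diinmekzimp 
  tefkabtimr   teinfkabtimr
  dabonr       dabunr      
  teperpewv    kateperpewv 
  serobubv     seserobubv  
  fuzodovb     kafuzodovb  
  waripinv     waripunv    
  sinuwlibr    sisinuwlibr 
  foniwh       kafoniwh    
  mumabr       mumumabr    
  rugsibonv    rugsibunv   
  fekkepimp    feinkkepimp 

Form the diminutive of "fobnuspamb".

"fobnuspamb" has second-to-last letter 'm'. The stems whose second-to-last letter is 'm' (dimekzimp → diinmekzimp, fekkepimp → feinkkepimp, tefkabtimr → teinfkabtimr) insert -in- after the first vowel.
The other patterns: stems whose second-to-last letter is 'b' repeat the first consonant+vowel as a prefix; stems whose second-to-last letter is 'n' change the last vowel to 'u'; stems whose second-to-last letter is 'v' or 'w' add the prefix ka-.
So fobnuspamb → foinbnuspamb.

foinbnuspamb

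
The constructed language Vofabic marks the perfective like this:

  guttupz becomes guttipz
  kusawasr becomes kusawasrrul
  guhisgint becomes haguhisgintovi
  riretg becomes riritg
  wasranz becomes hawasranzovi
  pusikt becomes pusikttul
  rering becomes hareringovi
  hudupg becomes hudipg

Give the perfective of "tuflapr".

tuflipr

rering and hudupg both end in -g yet inflect differently (hareringovi, hudipg), so the final letter is not what conditions the rule; the second-to-last letter is.
"tuflapr" has second-to-last letter 'p'. The stems whose second-to-last letter is 'p' (hudupg → hudipg, guttupz → guttipz) change the last vowel to 'i'.
So tuflapr → tuflipr.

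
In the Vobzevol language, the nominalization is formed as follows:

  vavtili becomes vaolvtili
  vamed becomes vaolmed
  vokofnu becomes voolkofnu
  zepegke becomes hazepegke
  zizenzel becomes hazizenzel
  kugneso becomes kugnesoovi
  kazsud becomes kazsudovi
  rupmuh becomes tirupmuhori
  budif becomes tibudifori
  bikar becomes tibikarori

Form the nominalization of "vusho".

vuolsho

vamed and kazsud both end in -d yet inflect differently (vaolmed, kazsudovi), so the final letter is not what conditions the rule; the first letter is.
"vusho" begins with v-. The stems beginning with v- (vavtili → vaolvtili, vamed → vaolmed, vokofnu → voolkofnu) insert -ol- after the first vowel.
The other patterns: stems beginning with z- add the prefix ha-; stems beginning with k- add -ovi; stems beginning with b- or r- add ti- … -ori around the stem.
So vusho → vuolsho.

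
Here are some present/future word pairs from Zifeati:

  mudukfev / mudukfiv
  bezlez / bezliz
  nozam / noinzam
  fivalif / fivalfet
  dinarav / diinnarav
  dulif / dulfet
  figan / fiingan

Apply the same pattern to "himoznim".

dinarav and mudukfev both end in -v yet inflect differently (diinnarav, mudukfiv), so the final letter is not what conditions the rule; the last vowel is.
"himoznim" has last vowel 'i'. The stems whose last vowel is 'i' (fivalif → fivalfet, dulif → dulfet) delete the last vowel and add -et.
The other patterns: stems whose last vowel is 'a' insert -in- after the first vowel; stems whose last vowel is 'e' change the last vowel to 'i'.
So himoznim → himoznmet.

himoznmet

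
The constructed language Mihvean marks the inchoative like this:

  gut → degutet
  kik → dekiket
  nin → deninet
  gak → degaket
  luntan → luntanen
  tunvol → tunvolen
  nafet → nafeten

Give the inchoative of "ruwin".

nin and luntan both end in -n yet inflect differently (deninet, luntanen), so the final letter is not what conditions the rule; the number of vowels is.
"ruwin" has 2 vowels. The stems with 2 vowels (luntan → luntanen, tunvol → tunvolen, nafet → nafeten) add -en.
The other pattern: stems with 1 vowel add de- … -et around the stem.
So ruwin → ruwinen.

ruwinen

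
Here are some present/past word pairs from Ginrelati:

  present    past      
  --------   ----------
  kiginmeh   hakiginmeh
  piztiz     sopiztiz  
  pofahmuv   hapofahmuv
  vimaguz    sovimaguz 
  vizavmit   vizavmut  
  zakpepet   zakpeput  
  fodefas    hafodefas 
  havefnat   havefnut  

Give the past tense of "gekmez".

"gekmez" ends in -z. The stems ending in -z (piztiz → sopiztiz, vimaguz → sovimaguz) add the prefix so-.
The other patterns: stems ending in -t change the last vowel to 'u'; stems ending in -h, -s or -v add the prefix ha-.
So gekmez → sogekmez.

sogekmez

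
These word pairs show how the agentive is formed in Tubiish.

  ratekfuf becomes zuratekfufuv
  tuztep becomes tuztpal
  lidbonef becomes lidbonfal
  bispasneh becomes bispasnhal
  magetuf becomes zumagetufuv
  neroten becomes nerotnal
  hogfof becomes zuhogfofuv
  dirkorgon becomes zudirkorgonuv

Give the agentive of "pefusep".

neroten and dirkorgon both end in -n yet inflect differently (nerotnal, zudirkorgonuv), so the final letter is not what conditions the rule; the last vowel is.
"pefusep" has last vowel 'e'. The stems whose last vowel is 'e' (bispasneh → bispasnhal, neroten → nerotnal, tuztep → tuztpal) delete the last vowel and add -al.
The other pattern: stems whose last vowel is 'o' or 'u' add zu- … -uv around the stem.
So pefusep → pefuspal.

pefuspal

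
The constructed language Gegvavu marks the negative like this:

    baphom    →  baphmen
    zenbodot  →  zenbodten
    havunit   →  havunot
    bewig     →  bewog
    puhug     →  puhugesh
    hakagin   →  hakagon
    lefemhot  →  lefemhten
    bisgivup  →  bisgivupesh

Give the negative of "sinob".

havunit and zenbodot both end in -t yet inflect differently (havunot, zenbodten), so the final letter is not what conditions the rule; the last vowel is.
"sinob" has last vowel 'o'. The stems whose last vowel is 'o' (zenbodot → zenbodten, baphom → baphmen, lefemhot → lefemhten) delete the last vowel and add -en.
So sinob → sinben.

sinben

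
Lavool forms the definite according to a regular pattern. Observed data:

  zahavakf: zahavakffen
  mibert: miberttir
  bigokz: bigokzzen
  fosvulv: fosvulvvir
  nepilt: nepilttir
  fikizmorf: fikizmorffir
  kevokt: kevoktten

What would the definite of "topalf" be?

topalffir

zahavakf and fikizmorf both end in -f yet inflect differently (zahavakffen, fikizmorffir), so the final letter is not what conditions the rule; the second-to-last letter is.
"topalf" has second-to-last letter 'l'. The stems whose second-to-last letter is 'l' (fosvulv → fosvulvvir, nepilt → nepilttir) double the final consonant and add -ir.
The other pattern: stems whose second-to-last letter is 'k' double the final consonant and add -en.
So topalf → topalffir.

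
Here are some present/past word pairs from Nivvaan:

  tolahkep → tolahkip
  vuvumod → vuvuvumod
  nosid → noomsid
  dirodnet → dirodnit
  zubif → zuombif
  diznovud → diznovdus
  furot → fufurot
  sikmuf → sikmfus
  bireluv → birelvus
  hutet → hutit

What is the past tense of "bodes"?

bodis

nosid and diznovud both end in -d yet inflect differently (noomsid, diznovdus), so the final letter is not what conditions the rule; the last vowel is.
"bodes" has last vowel 'e'. The stems whose last vowel is 'e' (dirodnet → dirodnit, tolahkep → tolahkip, hutet → hutit) change the last vowel to 'i'.
The other patterns: stems whose last vowel is 'i' insert -om- after the first vowel; stems whose last vowel is 'u' delete the last vowel and add -us; stems whose last vowel is 'o' repeat the first consonant+vowel as a prefix.
So bodes → bodis.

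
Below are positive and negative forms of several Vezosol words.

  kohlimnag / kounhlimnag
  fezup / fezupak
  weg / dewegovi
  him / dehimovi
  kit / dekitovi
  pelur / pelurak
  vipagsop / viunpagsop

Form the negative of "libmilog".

fezup and vipagsop both end in -p yet inflect differently (fezupak, viunpagsop), so the final letter is not what conditions the rule; the number of vowels is.
"libmilog" has 3 vowels. The stems with 3 vowels (vipagsop → viunpagsop, kohlimnag → kounhlimnag) insert -un- after the first vowel.
The other patterns: stems with 1 vowel add de- … -ovi around the stem; stems with 2 vowels add -ak.
So libmilog → liunbmilog.

liunbmilog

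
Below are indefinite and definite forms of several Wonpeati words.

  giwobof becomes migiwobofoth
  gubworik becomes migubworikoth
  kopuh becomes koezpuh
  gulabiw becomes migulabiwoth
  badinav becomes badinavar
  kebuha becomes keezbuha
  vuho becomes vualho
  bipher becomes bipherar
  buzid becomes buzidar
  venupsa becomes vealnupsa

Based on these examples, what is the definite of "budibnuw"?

venupsa and kebuha both end in -a yet inflect differently (vealnupsa, keezbuha), so the final letter is not what conditions the rule; the first letter is.
"budibnuw" begins with b-. The stems beginning with b- (bipher → bipherar, buzid → buzidar, badinav → badinavar) add -ar.
The other patterns: stems beginning with v- insert -al- after the first vowel; stems beginning with g- add mi- … -oth around the stem; stems beginning with k- insert -ez- after the first vowel.
So budibnuw → budibnuwar.

budibnuwar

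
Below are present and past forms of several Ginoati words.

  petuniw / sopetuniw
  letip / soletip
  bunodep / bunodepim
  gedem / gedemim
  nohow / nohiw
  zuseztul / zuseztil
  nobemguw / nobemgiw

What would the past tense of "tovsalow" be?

tovsaliw

letip and bunodep both end in -p yet inflect differently (soletip, bunodepim), so the final letter is not what conditions the rule; the last vowel is.
"tovsalow" has last vowel 'o'. The one such stem in the data (nohow → nohiw) changes the last vowel to 'i' (as do zuseztul, nobemguw), so the same rule applies.
The other patterns: stems whose last vowel is 'i' add the prefix so-; stems whose last vowel is 'e' add -im.
So tovsalow → tovsaliw.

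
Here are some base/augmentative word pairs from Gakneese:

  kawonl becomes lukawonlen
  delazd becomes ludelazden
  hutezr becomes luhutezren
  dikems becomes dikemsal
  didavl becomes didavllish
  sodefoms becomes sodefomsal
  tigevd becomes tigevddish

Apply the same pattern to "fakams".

tigevd and delazd both end in -d yet inflect differently (tigevddish, ludelazden), so the final letter is not what conditions the rule; the second-to-last letter is.
"fakams" has second-to-last letter 'm'. The stems whose second-to-last letter is 'm' (dikems → dikemsal, sodefoms → sodefomsal) add -al.
The other patterns: stems whose second-to-last letter is 'v' double the final consonant and add -ish; stems whose second-to-last letter is 'n' or 'z' add lu- … -en around the stem.
So fakams → fakamsal.

fakamsal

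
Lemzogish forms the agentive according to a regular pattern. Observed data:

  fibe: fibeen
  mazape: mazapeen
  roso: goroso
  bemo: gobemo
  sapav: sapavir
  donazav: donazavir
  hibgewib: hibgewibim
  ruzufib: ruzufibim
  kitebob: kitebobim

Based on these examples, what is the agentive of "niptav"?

"niptav" ends in -v. The stems ending in -v (sapav → sapavir, donazav → donazavir) add -ir.
So niptav → niptavir.

niptavir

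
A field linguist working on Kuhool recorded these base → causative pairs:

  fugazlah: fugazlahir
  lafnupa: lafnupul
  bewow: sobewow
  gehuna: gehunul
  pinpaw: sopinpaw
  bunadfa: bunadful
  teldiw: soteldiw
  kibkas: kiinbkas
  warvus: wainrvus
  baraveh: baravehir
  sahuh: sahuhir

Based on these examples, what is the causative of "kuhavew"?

bunadfa and pinpaw both have last vowel 'a' yet inflect differently (bunadful, sopinpaw), so the last vowel is not what conditions the rule; the final letter is.
"kuhavew" ends in -w. The stems ending in -w (bewow → sobewow, pinpaw → sopinpaw, teldiw → soteldiw) add the prefix so-.
So kuhavew → sokuhavew.

sokuhavew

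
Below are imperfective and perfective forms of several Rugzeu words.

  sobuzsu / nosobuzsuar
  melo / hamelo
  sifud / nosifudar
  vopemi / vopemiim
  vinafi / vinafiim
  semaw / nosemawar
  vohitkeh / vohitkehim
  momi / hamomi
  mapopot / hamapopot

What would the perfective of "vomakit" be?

"vomakit" begins with v-. The stems beginning with v- (vopemi → vopemiim, vohitkeh → vohitkehim, vinafi → vinafiim) add -im.
So vomakit → vomakitim.

vomakitim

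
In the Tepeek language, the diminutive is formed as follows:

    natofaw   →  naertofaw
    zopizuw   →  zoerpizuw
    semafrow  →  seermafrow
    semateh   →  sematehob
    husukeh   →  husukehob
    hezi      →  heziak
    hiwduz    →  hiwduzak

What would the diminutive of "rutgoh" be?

"rutgoh" ends in -h. The stems ending in -h (semateh → sematehob, husukeh → husukehob) add -ob.
The other patterns: stems ending in -w insert -er- after the first vowel; stems ending in -i or -z add -ak.
So rutgoh → rutgohob.

rutgohob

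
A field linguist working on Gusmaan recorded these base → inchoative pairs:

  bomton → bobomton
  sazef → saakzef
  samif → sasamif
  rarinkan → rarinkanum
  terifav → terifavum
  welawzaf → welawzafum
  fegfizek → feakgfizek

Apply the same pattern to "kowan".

kowanum

welawzaf and sazef both end in -f yet inflect differently (welawzafum, saakzef), so the final letter is not what conditions the rule; the last vowel is.
"kowan" has last vowel 'a'. The stems whose last vowel is 'a' (rarinkan → rarinkanum, terifav → terifavum, welawzaf → welawzafum) add -um.
So kowan → kowanum.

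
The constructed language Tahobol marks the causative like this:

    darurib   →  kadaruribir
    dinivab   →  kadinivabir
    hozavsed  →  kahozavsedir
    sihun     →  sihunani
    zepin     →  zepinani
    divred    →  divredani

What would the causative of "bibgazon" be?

"bibgazon" has 3 vowels. The stems with 3 vowels (darurib → kadaruribir, dinivab → kadinivabir, hozavsed → kahozavsedir) add ka- … -ir around the stem.
So bibgazon → kabibgazonir.

kabibgazonir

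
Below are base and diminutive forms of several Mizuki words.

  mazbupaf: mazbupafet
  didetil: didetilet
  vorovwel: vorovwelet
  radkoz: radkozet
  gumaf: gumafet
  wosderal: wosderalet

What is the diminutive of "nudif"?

Every pair shown (mazbupaf → mazbupafet, didetil → didetilet, vorovwel → vorovwelet, …) follows the same rule: add -et.
So nudif → nudifet.

nudifet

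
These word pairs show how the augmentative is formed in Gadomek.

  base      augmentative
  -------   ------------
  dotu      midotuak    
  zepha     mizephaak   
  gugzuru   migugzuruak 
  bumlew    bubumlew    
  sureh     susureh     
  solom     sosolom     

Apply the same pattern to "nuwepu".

minuwepuak

"nuwepu" ends in a vowel. The stems ending in a vowel (zepha → mizephaak, gugzuru → migugzuruak, dotu → midotuak) add mi- … -ak around the stem.
The other pattern: stems ending in a consonant repeat the first consonant+vowel as a prefix.
So nuwepu → minuwepuak.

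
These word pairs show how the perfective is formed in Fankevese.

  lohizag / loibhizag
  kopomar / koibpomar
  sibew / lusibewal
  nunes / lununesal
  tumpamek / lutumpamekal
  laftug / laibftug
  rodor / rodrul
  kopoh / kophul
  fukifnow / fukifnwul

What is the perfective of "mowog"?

sibew and fukifnow both end in -w yet inflect differently (lusibewal, fukifnwul), so the final letter is not what conditions the rule; the last vowel is.
"mowog" has last vowel 'o'. The stems whose last vowel is 'o' (kopoh → kophul, rodor → rodrul, fukifnow → fukifnwul) delete the last vowel and add -ul.
The other patterns: stems whose last vowel is 'e' add lu- … -al around the stem; stems whose last vowel is 'a' or 'u' insert -ib- after the first vowel.
So mowog → mowgul.

mowgul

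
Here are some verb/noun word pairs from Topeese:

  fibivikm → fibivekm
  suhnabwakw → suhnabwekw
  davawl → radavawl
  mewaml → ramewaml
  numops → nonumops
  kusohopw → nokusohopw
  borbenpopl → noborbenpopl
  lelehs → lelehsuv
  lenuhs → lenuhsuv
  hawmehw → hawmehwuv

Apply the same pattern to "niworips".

noniworips

suhnabwakw and kusohopw both end in -w yet inflect differently (suhnabwekw, nokusohopw), so the final letter is not what conditions the rule; the second-to-last letter is.
"niworips" has second-to-last letter 'p'. The stems whose second-to-last letter is 'p' (numops → nonumops, kusohopw → nokusohopw, borbenpopl → noborbenpopl) add the prefix no-.
So niworips → noniworips.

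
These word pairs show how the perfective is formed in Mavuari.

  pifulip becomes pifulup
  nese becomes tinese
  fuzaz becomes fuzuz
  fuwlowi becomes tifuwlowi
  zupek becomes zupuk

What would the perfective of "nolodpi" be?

tinolodpi

fuwlowi and pifulip both have last vowel 'i' yet inflect differently (tifuwlowi, pifulup), so the last vowel is not what conditions the rule; whether the stem ends in a vowel or a consonant is.
"nolodpi" ends in a vowel. The stems ending in a vowel (fuwlowi → tifuwlowi, nese → tinese) add the prefix ti-.
The other pattern: stems ending in a consonant change the last vowel to 'u'.
So nolodpi → tinolodpi.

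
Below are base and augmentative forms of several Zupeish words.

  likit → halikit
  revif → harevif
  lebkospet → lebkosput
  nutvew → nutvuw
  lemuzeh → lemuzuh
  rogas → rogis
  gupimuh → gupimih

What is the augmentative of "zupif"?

hazupif

likit and lebkospet both end in -t yet inflect differently (halikit, lebkosput), so the final letter is not what conditions the rule; the last vowel is.
"zupif" has last vowel 'i'. The stems whose last vowel is 'i' (likit → halikit, revif → harevif) add the prefix ha-.
The other patterns: stems whose last vowel is 'e' change the last vowel to 'u'; stems whose last vowel is 'a' or 'u' change the last vowel to 'i'.
So zupif → hazupif.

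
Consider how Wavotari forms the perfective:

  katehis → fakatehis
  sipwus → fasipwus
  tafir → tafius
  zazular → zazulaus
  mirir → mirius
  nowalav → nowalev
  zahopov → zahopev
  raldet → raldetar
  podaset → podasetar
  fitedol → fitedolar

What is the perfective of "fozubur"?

katehis and tafir both have last vowel 'i' yet inflect differently (fakatehis, tafius), so the last vowel is not what conditions the rule; the final letter is.
"fozubur" ends in -r. The stems ending in -r (tafir → tafius, zazular → zazulaus, mirir → mirius) drop the final letter and add -us.
The other patterns: stems ending in -s add the prefix fa-; stems ending in -v change the last vowel to 'e'; stems ending in -l or -t add -ar.
So fozubur → fozubuus.

fozubuus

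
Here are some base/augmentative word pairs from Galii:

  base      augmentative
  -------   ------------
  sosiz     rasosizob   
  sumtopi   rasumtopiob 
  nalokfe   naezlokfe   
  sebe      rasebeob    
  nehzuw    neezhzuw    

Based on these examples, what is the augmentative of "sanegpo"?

rasanegpoob

sebe and nalokfe both end in -e yet inflect differently (rasebeob, naezlokfe), so the final letter is not what conditions the rule; the first letter is.
"sanegpo" begins with s-. The stems beginning with s- (sebe → rasebeob, sosiz → rasosizob, sumtopi → rasumtopiob) add ra- … -ob around the stem.
So sanegpo → rasanegpoob.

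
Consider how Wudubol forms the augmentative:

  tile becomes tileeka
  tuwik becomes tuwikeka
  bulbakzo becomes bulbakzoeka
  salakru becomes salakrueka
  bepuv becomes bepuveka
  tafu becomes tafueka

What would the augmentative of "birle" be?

birleeka

Every pair shown (tile → tileeka, tuwik → tuwikeka, bulbakzo → bulbakzoeka, …) follows the same rule: add -eka.
So birle → birleeka.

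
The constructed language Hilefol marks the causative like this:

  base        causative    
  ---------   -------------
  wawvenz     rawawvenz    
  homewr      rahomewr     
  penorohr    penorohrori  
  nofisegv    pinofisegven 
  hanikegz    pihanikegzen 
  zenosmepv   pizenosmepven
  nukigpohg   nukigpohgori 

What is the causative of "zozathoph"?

"zozathoph" has second-to-last letter 'p'. The one such stem in the data (zenosmepv → pizenosmepven) adds pi- … -en around the stem, so the same rule applies.
So zozathoph → pizozathophen.

pizozathophen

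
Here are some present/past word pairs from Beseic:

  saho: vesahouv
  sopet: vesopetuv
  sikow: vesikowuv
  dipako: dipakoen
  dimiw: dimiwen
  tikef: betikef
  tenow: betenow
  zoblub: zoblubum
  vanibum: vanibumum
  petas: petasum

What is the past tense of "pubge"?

saho and dipako both end in -o yet inflect differently (vesahouv, dipakoen), so the final letter is not what conditions the rule; the first letter is.
"pubge" begins with p-. The one such stem in the data (petas → petasum) adds -um, so the same rule applies.
The other patterns: stems beginning with s- add ve- … -uv around the stem; stems beginning with d- add -en; stems beginning with t- add the prefix be-.
So pubge → pubgeum.

pubgeum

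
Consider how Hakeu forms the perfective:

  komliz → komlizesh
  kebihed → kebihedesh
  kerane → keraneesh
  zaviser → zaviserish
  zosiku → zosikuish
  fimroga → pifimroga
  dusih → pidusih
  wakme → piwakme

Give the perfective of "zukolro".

zukolroish

kerane and wakme both end in -e yet inflect differently (keraneesh, piwakme), so the final letter is not what conditions the rule; the first letter is.
"zukolro" begins with z-. The stems beginning with z- (zaviser → zaviserish, zosiku → zosikuish) add -ish.
The other patterns: stems beginning with k- add -esh; stems beginning with d-, f- or w- add the prefix pi-.
So zukolro → zukolroish.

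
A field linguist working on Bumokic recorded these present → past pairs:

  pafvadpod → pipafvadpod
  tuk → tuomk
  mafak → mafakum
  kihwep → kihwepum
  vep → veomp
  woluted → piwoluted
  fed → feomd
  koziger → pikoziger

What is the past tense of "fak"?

faomk

"fak" has 1 vowel. The stems with 1 vowel (vep → veomp, tuk → tuomk, fed → feomd) insert -om- after the first vowel.
So fak → faomk.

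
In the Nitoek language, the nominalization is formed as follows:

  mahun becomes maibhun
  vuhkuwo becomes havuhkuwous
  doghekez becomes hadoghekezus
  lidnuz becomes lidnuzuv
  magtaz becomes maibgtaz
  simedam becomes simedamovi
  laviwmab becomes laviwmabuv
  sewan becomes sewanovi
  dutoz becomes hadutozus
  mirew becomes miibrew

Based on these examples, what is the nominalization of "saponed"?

saponedovi

lidnuz and magtaz both end in -z yet inflect differently (lidnuzuv, maibgtaz), so the final letter is not what conditions the rule; the first letter is.
"saponed" begins with s-. The stems beginning with s- (sewan → sewanovi, simedam → simedamovi) add -ovi.
So saponed → saponedovi.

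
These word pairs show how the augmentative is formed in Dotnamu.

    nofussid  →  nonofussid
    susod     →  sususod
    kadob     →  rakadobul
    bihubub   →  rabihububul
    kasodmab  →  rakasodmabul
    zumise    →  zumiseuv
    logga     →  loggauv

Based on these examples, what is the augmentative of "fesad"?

fefesad

susod and kadob both have last vowel 'o' yet inflect differently (sususod, rakadobul), so the last vowel is not what conditions the rule; the final letter is.
"fesad" ends in -d. The stems ending in -d (nofussid → nonofussid, susod → sususod) repeat the first consonant+vowel as a prefix.
So fesad → fefesad.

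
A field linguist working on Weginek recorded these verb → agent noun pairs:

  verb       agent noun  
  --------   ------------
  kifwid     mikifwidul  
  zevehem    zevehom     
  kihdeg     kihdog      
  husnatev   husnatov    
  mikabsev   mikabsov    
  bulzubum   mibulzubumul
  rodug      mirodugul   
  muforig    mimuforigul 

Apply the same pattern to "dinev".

kihdeg and rodug both end in -g yet inflect differently (kihdog, mirodugul), so the final letter is not what conditions the rule; the last vowel is.
"dinev" has last vowel 'e'. The stems whose last vowel is 'e' (mikabsev → mikabsov, zevehem → zevehom, husnatev → husnatov) change the last vowel to 'o'.
So dinev → dinov.

dinov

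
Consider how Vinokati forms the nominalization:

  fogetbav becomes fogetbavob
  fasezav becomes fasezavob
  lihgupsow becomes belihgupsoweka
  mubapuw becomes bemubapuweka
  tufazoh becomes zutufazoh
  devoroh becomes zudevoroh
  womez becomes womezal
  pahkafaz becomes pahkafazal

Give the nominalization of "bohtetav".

bohtetavob

"bohtetav" ends in -v. The stems ending in -v (fogetbav → fogetbavob, fasezav → fasezavob) add -ob.
The other patterns: stems ending in -w add be- … -eka around the stem; stems ending in -h add the prefix zu-; stems ending in -z add -al.
So bohtetav → bohtetavob.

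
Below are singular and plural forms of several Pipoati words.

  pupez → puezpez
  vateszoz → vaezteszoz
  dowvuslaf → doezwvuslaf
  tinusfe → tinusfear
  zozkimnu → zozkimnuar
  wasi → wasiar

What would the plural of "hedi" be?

pupez and tinusfe both have last vowel 'e' yet inflect differently (puezpez, tinusfear), so the last vowel is not what conditions the rule; whether the stem ends in a vowel or a consonant is.
"hedi" ends in a vowel. The stems ending in a vowel (tinusfe → tinusfear, zozkimnu → zozkimnuar, wasi → wasiar) add -ar.
The other pattern: stems ending in a consonant insert -ez- after the first vowel.
So hedi → hediar.

hediar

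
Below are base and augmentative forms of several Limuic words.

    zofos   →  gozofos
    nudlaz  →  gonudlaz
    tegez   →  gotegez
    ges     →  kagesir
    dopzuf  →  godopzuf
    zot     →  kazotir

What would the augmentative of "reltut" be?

ges and zofos both end in -s yet inflect differently (kagesir, gozofos), so the final letter is not what conditions the rule; the number of vowels is.
"reltut" has 2 vowels. The stems with 2 vowels (zofos → gozofos, tegez → gotegez, nudlaz → gonudlaz) add the prefix go-.
So reltut → goreltut.

goreltut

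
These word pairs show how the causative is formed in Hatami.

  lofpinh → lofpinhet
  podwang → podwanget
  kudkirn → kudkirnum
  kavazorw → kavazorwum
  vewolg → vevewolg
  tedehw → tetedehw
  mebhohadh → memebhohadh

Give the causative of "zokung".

zokunget

podwang and vewolg both end in -g yet inflect differently (podwanget, vevewolg), so the final letter is not what conditions the rule; the second-to-last letter is.
"zokung" has second-to-last letter 'n'. The stems whose second-to-last letter is 'n' (lofpinh → lofpinhet, podwang → podwanget) add -et.
The other patterns: stems whose second-to-last letter is 'r' add -um; stems whose second-to-last letter is 'd', 'h' or 'l' repeat the first consonant+vowel as a prefix.
So zokung → zokunget.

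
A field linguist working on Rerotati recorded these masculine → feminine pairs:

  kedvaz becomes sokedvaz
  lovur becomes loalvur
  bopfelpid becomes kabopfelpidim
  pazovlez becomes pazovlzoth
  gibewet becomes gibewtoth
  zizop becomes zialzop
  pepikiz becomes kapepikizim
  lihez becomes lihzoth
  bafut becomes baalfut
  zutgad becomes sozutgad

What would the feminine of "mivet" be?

kedvaz and lihez both end in -z yet inflect differently (sokedvaz, lihzoth), so the final letter is not what conditions the rule; the last vowel is.
"mivet" has last vowel 'e'. The stems whose last vowel is 'e' (lihez → lihzoth, gibewet → gibewtoth, pazovlez → pazovlzoth) delete the last vowel and add -oth.
The other patterns: stems whose last vowel is 'o' or 'u' insert -al- after the first vowel; stems whose last vowel is 'a' add the prefix so-; stems whose last vowel is 'i' add ka- … -im around the stem.
So mivet → mivtoth.

mivtoth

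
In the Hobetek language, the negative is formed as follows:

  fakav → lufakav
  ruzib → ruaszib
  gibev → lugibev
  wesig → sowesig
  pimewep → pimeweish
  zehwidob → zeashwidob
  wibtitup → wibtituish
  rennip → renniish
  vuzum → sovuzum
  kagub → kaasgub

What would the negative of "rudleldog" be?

kagub and wibtitup both have last vowel 'u' yet inflect differently (kaasgub, wibtituish), so the last vowel is not what conditions the rule; the final letter is.
"rudleldog" ends in -g. The one such stem in the data (wesig → sowesig) adds the prefix so-, so the same rule applies.
The other patterns: stems ending in -v add the prefix lu-; stems ending in -b insert -as- after the first vowel; stems ending in -p drop the final letter and add -ish.
So rudleldog → sorudleldog.

sorudleldog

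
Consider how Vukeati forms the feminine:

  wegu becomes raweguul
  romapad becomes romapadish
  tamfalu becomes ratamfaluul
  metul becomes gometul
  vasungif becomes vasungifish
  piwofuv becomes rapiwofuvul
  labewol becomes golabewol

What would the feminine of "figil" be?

metul and tamfalu both have last vowel 'u' yet inflect differently (gometul, ratamfaluul), so the last vowel is not what conditions the rule; the final letter is.
"figil" ends in -l. The stems ending in -l (metul → gometul, labewol → golabewol) add the prefix go-.
So figil → gofigil.

gofigil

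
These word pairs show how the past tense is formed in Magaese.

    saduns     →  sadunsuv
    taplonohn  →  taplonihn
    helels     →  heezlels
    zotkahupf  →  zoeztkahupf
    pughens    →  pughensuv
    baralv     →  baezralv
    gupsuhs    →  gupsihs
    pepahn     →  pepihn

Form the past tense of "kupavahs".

kupavihs

gupsuhs and saduns both end in -s yet inflect differently (gupsihs, sadunsuv), so the final letter is not what conditions the rule; the second-to-last letter is.
"kupavahs" has second-to-last letter 'h'. The stems whose second-to-last letter is 'h' (gupsuhs → gupsihs, pepahn → pepihn, taplonohn → taplonihn) change the last vowel to 'i'.
The other patterns: stems whose second-to-last letter is 'n' add -uv; stems whose second-to-last letter is 'l' or 'p' insert -ez- after the first vowel.
So kupavahs → kupavihs.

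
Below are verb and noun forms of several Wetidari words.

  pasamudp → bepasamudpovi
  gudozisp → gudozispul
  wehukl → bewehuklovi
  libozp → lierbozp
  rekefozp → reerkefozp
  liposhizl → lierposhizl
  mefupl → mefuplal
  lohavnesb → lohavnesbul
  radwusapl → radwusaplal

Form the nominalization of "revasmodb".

berevasmodbovi

gudozisp and rekefozp both end in -p yet inflect differently (gudozispul, reerkefozp), so the final letter is not what conditions the rule; the second-to-last letter is.
"revasmodb" has second-to-last letter 'd'. The one such stem in the data (pasamudp → bepasamudpovi) adds be- … -ovi around the stem, so the same rule applies.
The other patterns: stems whose second-to-last letter is 'p' add -al; stems whose second-to-last letter is 's' add -ul; stems whose second-to-last letter is 'z' insert -er- after the first vowel.
So revasmodb → berevasmodbovi.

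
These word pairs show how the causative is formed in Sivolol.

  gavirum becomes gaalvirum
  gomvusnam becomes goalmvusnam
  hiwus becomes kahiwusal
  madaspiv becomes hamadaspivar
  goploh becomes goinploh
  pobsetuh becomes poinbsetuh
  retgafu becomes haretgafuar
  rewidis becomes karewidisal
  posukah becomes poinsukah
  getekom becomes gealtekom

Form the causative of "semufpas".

pobsetuh and retgafu both have last vowel 'u' yet inflect differently (poinbsetuh, haretgafuar), so the last vowel is not what conditions the rule; the final letter is.
"semufpas" ends in -s. The stems ending in -s (rewidis → karewidisal, hiwus → kahiwusal) add ka- … -al around the stem.
The other patterns: stems ending in -h insert -in- after the first vowel; stems ending in -u or -v add ha- … -ar around the stem; stems ending in -m insert -al- after the first vowel.
So semufpas → kasemufpasal.

kasemufpasal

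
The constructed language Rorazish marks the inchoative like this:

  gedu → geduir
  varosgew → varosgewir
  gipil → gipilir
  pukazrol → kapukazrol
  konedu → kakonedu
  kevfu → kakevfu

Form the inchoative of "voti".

votiir

"voti" begins with v-. The one such stem in the data (varosgew → varosgewir) adds -ir, so the same rule applies.
So voti → votiir.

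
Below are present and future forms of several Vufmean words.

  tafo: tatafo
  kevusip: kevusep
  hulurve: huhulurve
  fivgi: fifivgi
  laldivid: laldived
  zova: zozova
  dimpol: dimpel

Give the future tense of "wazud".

wazed

tafo and dimpol both have last vowel 'o' yet inflect differently (tatafo, dimpel), so the last vowel is not what conditions the rule; whether the stem ends in a vowel or a consonant is.
"wazud" ends in a consonant. The stems ending in a consonant (dimpol → dimpel, laldivid → laldived, kevusip → kevusep) change the last vowel to 'e'.
So wazud → wazed.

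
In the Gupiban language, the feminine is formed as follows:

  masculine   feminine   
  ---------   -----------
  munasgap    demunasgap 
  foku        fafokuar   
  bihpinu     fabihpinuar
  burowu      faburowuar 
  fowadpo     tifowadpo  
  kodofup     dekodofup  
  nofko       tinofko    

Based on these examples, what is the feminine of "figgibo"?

tifiggibo

kodofup and bihpinu both have last vowel 'u' yet inflect differently (dekodofup, fabihpinuar), so the last vowel is not what conditions the rule; the final letter is.
"figgibo" ends in -o. The stems ending in -o (nofko → tinofko, fowadpo → tifowadpo) add the prefix ti-.
So figgibo → tifiggibo.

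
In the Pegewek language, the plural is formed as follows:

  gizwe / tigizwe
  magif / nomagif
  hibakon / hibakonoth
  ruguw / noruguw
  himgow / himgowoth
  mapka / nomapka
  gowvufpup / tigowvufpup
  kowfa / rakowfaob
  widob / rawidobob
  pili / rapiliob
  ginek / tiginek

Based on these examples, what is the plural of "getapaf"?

himgow and ruguw both end in -w yet inflect differently (himgowoth, noruguw), so the final letter is not what conditions the rule; the first letter is.
"getapaf" begins with g-. The stems beginning with g- (gizwe → tigizwe, gowvufpup → tigowvufpup, ginek → tiginek) add the prefix ti-.
So getapaf → tigetapaf.

tigetapaf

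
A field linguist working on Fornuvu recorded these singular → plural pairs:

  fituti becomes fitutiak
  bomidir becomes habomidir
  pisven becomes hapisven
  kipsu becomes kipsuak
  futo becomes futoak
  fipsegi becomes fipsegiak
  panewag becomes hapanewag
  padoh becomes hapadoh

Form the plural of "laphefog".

"laphefog" ends in a consonant. The stems ending in a consonant (panewag → hapanewag, bomidir → habomidir, pisven → hapisven) add the prefix ha-.
So laphefog → halaphefog.

halaphefog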